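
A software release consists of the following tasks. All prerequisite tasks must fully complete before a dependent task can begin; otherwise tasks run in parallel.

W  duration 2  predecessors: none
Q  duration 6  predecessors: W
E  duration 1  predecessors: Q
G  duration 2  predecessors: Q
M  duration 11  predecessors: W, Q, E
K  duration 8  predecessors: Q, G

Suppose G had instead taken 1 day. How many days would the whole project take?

20

Baseline: W→Q→E→M = 2+6+1+11 = 20 → 20 days.
The longest path through G is only 18 days, so G has float 2.
The critical path is still W→Q→E→M; finish is now 20 days.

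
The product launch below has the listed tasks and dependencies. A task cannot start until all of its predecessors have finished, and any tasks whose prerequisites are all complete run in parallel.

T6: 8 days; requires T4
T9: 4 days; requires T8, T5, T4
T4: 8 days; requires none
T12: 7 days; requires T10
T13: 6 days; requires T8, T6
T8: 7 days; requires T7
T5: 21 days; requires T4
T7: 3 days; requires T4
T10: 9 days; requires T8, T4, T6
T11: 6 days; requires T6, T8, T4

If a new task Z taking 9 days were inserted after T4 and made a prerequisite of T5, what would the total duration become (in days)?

Originally the job takes 34 days.
With Z inserted, T5 now waits for max(T4, Z).
New critical path: T4→Z→T5→T9 = 8+9+21+4 = 42 ⇒ 42 days.

42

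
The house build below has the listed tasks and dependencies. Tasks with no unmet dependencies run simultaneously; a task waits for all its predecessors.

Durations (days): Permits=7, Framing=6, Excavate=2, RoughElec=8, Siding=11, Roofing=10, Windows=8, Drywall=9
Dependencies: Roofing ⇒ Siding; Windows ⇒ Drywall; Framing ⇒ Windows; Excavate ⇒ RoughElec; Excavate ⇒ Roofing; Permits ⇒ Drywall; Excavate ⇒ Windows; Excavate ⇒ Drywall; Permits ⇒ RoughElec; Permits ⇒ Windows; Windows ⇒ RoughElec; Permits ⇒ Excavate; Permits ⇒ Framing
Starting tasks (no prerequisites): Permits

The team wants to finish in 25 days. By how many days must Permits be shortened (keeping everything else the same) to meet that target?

5

Current finish: 30 days; target: 25.
Permits is on every critical path, so each day cut from Permits cuts the finish by one (this holds down to a finish of 24).
Need 30 − 25 = 5 days off Permits → Permits becomes 2 days, finish becomes 25.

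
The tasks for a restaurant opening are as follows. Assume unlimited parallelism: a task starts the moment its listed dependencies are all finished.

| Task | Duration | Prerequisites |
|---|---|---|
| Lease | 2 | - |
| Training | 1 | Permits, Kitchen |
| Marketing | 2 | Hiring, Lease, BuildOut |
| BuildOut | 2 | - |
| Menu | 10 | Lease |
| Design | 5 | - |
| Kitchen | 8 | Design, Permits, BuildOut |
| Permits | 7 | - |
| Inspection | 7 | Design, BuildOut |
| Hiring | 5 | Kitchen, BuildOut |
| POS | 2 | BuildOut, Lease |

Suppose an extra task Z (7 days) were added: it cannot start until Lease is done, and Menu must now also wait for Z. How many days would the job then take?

22

Originally the job takes 22 days.
With Z inserted, Menu now waits for max(Lease, Z).
New critical path: Permits→Kitchen→Hiring→Marketing = 7+8+5+2 = 22 ⇒ 22 days.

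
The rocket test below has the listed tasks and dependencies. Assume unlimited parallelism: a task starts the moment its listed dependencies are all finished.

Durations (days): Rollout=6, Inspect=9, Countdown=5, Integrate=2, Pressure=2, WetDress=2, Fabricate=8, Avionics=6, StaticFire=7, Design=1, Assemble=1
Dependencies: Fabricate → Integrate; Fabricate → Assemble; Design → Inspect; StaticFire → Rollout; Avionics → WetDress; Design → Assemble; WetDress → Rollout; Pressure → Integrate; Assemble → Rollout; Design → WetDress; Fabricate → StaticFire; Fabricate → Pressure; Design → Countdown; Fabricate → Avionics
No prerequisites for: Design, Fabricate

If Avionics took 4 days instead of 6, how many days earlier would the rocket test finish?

As given, the longest chain is Fabricate→Avionics→WetDress→Rollout = 8+6+2+6 = 22, so the finish is 22 days.
Avionics is on the critical path; changing it to 4 makes that path 20 days.
New critical path: Fabricate→StaticFire→Rollout = 8+7+6 = 21 ⇒ 21 days.
Change in finish: 21 − 22 = -1 days.

1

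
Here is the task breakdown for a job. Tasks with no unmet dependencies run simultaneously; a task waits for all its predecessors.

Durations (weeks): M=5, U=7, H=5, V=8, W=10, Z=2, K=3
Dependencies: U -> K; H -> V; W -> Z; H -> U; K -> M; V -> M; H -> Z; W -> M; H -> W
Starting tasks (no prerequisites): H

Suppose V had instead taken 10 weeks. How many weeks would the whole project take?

As given, the longest chain is H→U→K→M = 5+7+3+5 = 20, so the finish is 20 weeks.
V is off the critical path — its longest chain is 18 weeks, giving 2 of slack.
The critical path is still H→U→K→M; finish is now 20 weeks.

20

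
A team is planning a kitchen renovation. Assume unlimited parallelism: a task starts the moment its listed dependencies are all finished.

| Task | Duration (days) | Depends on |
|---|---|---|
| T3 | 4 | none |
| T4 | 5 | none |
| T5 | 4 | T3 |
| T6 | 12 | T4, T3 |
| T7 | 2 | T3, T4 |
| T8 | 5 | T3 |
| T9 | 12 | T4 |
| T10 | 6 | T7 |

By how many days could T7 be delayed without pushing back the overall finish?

4

Critical path: T4→T6 = 5+12 = 17, so the finish is 17 days.
The longest chain containing T7 totals 13 days.
So T7 can slip 11 − 7 = 4 days.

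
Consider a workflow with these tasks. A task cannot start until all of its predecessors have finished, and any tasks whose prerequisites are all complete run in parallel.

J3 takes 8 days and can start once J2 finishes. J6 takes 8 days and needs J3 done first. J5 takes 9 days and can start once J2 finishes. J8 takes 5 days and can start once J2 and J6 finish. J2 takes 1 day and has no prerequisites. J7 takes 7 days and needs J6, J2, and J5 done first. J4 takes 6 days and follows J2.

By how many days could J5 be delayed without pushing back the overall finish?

Critical path: J2→J3→J6→J7 = 1+8+8+7 = 24, so the finish is 24 days.
The longest chain containing J5 totals 17 days.
So J5 can slip 17 − 10 = 7 days.

7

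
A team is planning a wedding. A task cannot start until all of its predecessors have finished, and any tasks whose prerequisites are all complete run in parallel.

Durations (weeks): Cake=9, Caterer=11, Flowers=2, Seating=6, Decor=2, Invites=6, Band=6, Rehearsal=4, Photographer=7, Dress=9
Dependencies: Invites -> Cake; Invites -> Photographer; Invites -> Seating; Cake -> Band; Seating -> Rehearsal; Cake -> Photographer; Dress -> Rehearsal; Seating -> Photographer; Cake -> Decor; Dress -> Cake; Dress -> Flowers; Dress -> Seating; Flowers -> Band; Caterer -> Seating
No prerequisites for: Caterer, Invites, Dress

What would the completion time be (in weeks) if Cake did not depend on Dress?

24

With the dependency in place, Dress→Cake→Photographer = 9+9+7 = 25 sets the finish at 25 weeks.
Without Dress→Cake, Cake's earliest start moves from 9 to 6.
New critical path: Caterer→Seating→Photographer = 11+6+7 = 24 ⇒ 24 weeks.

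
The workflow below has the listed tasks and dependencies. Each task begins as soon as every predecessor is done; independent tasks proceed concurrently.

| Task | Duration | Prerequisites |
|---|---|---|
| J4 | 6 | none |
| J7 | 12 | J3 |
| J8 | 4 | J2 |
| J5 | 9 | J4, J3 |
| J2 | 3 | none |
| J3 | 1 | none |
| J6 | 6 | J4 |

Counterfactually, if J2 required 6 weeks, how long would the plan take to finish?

15

Actual critical path: J4→J5 = 6+9 = 15 ⇒ 15 weeks.
J2 is off the critical path — its longest chain is 7 weeks, giving 8 of slack.
The critical path is still J4→J5; finish is now 15 weeks.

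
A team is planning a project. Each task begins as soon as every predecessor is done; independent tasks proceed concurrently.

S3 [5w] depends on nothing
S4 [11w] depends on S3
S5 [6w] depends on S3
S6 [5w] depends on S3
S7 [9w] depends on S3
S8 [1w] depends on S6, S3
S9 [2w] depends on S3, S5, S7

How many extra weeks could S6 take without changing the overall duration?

5

The longest chain is S3→S4 = 5+11 = 16; overall finish 16 weeks.
S6 finishes as early as 10 and must finish by 15.
Float = 16 − 11 = 5.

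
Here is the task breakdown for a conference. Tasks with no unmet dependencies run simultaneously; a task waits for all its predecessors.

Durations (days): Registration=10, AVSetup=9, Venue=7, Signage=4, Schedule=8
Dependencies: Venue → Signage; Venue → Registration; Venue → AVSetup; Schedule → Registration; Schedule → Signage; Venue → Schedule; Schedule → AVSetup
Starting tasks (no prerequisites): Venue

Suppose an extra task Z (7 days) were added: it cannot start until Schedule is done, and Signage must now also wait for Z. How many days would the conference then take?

Originally the conference takes 25 days.
With Z inserted, Signage now waits for max(Schedule, Venue, Z).
New critical path: Venue→Schedule→Z→Signage = 7+8+7+4 = 26 ⇒ 26 days.

26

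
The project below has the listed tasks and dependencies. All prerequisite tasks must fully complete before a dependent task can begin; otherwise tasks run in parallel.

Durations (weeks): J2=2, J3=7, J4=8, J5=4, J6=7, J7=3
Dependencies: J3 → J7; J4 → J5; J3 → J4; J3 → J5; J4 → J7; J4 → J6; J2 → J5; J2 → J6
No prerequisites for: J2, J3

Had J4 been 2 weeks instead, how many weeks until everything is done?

Baseline: J3→J4→J6 = 7+8+7 = 22 → 22 weeks.
J4 lies on that path, so at 2 weeks the path becomes 16 weeks.
That remains the longest chain; total 16 weeks.

16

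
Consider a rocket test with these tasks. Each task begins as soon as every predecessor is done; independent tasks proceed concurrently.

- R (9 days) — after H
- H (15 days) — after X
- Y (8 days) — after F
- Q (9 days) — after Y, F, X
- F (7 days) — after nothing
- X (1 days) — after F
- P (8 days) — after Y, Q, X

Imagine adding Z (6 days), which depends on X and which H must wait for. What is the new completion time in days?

Originally the plan takes 32 days.
With Z inserted, H now waits for max(X, Z).
New critical path: F→X→Z→H→R = 7+1+6+15+9 = 38 ⇒ 38 days.

38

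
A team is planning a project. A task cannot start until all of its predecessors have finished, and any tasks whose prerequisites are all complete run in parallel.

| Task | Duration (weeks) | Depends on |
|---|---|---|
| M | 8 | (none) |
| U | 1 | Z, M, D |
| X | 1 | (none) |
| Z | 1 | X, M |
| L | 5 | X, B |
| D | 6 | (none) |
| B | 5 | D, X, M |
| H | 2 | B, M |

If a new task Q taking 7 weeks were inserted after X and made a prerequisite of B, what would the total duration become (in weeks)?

18

Originally the project takes 18 weeks.
With Q inserted, B now waits for max(D, X, M, Q).
New critical path: M→B→L = 8+5+5 = 18 ⇒ 18 weeks.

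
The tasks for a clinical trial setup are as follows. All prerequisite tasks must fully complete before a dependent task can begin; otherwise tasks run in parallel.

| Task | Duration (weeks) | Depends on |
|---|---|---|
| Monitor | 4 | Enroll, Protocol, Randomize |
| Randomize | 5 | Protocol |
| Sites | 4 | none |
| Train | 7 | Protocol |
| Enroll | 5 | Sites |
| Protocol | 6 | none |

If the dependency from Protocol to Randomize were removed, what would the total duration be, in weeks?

13

With the dependency in place, Protocol→Randomize→Monitor = 6+5+4 = 15 sets the finish at 15 weeks.
Without Protocol→Randomize, Randomize's earliest start moves from 6 to 0.
After: Protocol→Train = 6+7 = 13 → 13 weeks.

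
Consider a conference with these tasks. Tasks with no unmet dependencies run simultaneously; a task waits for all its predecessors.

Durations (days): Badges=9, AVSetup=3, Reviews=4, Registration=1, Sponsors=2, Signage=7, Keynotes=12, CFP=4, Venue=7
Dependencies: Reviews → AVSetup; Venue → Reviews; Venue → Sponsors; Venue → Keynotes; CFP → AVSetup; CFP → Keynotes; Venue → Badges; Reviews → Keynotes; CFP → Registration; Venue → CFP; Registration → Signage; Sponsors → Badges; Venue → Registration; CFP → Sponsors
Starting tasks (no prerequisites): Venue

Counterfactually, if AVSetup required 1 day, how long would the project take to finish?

The binding path is Venue→CFP→Keynotes = 7+4+12 = 23; finish at 23 days.
The longest path through AVSetup is only 14 days, so AVSetup has float 9.
The critical path is still Venue→CFP→Keynotes; finish is now 23 days.

23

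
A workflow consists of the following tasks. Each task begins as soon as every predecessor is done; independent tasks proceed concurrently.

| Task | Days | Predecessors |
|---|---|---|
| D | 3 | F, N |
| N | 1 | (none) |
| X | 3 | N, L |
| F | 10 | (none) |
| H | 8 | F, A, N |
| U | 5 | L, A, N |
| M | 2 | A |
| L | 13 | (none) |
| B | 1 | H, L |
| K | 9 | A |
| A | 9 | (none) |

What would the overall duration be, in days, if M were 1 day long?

As given, the longest chain is F→H→B = 10+8+1 = 19, so the finish is 19 days.
M is off the critical path — its longest chain is 11 days, giving 8 of slack.
No other chain overtakes it, so the finish is 19 days.

19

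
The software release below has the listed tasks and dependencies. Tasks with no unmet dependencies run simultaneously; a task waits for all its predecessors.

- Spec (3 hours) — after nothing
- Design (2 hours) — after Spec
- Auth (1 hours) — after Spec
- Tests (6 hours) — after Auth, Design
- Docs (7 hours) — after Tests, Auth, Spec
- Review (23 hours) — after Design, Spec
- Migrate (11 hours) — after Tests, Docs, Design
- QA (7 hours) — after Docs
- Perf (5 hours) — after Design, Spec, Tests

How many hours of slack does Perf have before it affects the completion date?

13

Critical path: Spec→Design→Tests→Docs→Migrate = 3+2+6+7+11 = 29, so the finish is 29 hours.
Perf finishes as early as 16 and must finish by 29.
Slack of Perf = 24 − 11 = 13 hours.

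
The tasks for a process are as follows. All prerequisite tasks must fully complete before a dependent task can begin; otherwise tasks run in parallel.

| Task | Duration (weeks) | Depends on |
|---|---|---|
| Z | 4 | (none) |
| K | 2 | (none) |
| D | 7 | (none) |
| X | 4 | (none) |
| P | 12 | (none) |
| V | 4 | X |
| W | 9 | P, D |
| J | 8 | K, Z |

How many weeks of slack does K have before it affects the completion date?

The longest chain is P→W = 12+9 = 21; overall finish 21 weeks.
K finishes as early as 2 and must finish by 13.
Slack of K = 11 − 0 = 11 weeks.

11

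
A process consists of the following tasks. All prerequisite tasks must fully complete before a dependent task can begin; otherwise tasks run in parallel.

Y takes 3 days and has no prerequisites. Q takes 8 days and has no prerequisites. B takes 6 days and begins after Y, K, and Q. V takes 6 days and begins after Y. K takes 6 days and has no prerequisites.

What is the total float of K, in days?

2

Q→B = 8+6 = 14 sets the makespan at 14 days.
The longest chain containing K totals 12 days.
So K can slip 8 − 6 = 2 days.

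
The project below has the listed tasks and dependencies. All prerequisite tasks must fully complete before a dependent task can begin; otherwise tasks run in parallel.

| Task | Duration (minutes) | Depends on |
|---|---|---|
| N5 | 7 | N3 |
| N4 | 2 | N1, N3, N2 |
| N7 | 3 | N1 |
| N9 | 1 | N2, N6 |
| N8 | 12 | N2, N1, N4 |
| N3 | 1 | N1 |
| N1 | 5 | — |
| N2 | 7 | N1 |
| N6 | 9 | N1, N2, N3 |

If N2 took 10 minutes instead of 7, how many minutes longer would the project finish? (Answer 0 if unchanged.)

Actual critical path: N1→N2→N4→N8 = 5+7+2+12 = 26 ⇒ 26 minutes.
Since N2 is critical, the +3 change carries straight to that chain (now 29 minutes).
The critical path is still N1→N2→N4→N8; finish is now 29 minutes.
Change in finish: 29 − 26 = +3 minutes.

3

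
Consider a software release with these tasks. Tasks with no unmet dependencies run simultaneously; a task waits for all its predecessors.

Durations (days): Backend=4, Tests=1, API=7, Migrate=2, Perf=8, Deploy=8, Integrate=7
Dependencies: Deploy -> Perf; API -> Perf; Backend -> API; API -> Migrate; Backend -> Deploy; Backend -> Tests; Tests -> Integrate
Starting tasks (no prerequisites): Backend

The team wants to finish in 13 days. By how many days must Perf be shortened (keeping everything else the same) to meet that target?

Current finish: 20 days; target: 13.
Perf is on every critical path, so each day cut from Perf cuts the finish by one (this holds down to a finish of 13).
Need 20 − 13 = 7 days off Perf → Perf becomes 1 day, finish becomes 13.

7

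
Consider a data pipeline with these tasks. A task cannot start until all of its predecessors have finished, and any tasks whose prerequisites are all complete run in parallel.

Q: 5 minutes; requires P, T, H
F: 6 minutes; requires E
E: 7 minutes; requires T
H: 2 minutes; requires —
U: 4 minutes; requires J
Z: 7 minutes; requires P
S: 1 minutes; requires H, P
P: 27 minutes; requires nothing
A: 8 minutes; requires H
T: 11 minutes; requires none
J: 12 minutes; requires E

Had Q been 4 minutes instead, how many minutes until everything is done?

34

Critical path before the change: P→Z = 27+7 = 34 giving 34 minutes.
Q is off the critical path — its longest chain is 32 minutes, giving 2 of slack.
The critical path is still P→Z; finish is now 34 minutes.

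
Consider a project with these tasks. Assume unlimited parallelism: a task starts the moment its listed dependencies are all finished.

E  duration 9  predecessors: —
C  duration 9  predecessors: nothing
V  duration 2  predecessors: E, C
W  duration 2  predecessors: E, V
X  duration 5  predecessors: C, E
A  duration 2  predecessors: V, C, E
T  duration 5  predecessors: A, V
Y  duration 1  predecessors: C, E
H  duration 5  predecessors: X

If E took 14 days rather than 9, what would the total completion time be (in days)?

24

Critical path before the change: E→X→H = 9+5+5 = 19 giving 19 days.
E lies on that path, so at 14 days the path becomes 24 days.
No other chain overtakes it, so the finish is 24 days.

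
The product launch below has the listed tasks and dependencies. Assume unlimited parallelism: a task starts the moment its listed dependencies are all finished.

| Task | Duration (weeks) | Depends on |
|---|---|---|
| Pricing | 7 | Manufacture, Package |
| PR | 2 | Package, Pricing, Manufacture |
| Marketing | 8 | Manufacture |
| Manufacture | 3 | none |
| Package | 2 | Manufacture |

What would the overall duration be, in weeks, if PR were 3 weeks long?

15

As given, the longest chain is Manufacture→Package→Pricing→PR = 3+2+7+2 = 14, so the finish is 14 weeks.
Since PR is critical, the +1 change carries straight to that chain (now 15 weeks).
The critical path is still Manufacture→Package→Pricing→PR; finish is now 15 weeks.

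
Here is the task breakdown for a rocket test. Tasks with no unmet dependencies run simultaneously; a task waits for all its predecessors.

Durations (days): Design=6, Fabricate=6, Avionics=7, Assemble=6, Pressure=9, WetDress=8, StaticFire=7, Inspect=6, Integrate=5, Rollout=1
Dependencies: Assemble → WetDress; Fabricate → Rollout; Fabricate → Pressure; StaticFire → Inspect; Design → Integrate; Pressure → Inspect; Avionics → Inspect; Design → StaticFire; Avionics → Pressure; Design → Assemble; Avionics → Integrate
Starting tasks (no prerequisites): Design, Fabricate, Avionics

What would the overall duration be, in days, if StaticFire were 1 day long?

Baseline: Avionics→Pressure→Inspect = 7+9+6 = 22 → 22 days.
StaticFire is off the critical path — its longest chain is 19 days, giving 3 of slack.
That remains the longest chain; total 22 days.

22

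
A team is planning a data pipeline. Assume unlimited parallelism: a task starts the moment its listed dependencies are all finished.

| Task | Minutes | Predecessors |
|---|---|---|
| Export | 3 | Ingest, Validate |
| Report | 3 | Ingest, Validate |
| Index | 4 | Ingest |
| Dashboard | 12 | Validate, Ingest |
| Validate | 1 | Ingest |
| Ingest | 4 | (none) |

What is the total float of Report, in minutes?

9

Critical path: Ingest→Validate→Dashboard = 4+1+12 = 17, so the finish is 17 minutes.
Longest path through Report: 8 minutes (earliest finish 8, latest finish 17).
Float = 17 − 8 = 9.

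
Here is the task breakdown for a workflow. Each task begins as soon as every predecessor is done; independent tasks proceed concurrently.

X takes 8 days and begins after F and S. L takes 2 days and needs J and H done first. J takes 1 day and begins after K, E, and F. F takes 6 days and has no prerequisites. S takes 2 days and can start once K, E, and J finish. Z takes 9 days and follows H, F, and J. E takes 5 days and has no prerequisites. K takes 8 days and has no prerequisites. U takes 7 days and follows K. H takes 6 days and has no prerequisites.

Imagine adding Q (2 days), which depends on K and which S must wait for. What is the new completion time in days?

20

Originally the schedule takes 19 days.
With Q inserted, S now waits for max(K, E, J, Q).
New critical path: K→Q→S→X = 8+2+2+8 = 20 ⇒ 20 days.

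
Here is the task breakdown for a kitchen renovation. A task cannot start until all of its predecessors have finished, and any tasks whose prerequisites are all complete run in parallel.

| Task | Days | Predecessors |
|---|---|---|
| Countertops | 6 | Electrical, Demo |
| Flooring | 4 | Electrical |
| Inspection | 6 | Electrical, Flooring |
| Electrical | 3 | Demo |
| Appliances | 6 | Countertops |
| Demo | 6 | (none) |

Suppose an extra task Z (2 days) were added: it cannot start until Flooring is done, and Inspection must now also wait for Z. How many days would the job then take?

21

Originally the job takes 21 days.
With Z inserted, Inspection now waits for max(Electrical, Flooring, Z).
New critical path: Demo→Electrical→Flooring→Z→Inspection = 6+3+4+2+6 = 21 ⇒ 21 days.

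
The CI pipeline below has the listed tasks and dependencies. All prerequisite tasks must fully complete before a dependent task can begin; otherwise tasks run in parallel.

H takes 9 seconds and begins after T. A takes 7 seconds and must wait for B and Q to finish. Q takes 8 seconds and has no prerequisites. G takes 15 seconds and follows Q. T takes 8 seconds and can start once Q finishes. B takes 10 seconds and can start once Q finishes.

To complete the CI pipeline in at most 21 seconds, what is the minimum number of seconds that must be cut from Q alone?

4

Current finish: 25 seconds; target: 21.
Q is on every critical path, so each second cut from Q cuts the finish by one (this holds down to a finish of 18).
Need 25 − 21 = 4 seconds off Q → Q becomes 4 seconds, finish becomes 21.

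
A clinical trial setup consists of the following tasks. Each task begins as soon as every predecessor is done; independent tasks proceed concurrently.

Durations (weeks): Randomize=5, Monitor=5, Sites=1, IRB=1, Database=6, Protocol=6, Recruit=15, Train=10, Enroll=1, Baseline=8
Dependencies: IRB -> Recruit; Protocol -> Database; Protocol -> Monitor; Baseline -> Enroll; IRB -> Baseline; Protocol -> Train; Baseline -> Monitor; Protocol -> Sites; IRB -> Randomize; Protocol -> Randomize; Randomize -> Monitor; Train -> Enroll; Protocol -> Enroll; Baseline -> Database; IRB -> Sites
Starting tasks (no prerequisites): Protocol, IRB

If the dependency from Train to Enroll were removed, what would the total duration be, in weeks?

Original critical path: Protocol→Train→Enroll = 6+10+1 = 17 ⇒ 17 weeks.
Without Train→Enroll, Enroll's earliest start moves from 16 to 9.
The longest chain is now Protocol→Train = 6+10 = 16, so the clinical trial setup takes 16 weeks.

16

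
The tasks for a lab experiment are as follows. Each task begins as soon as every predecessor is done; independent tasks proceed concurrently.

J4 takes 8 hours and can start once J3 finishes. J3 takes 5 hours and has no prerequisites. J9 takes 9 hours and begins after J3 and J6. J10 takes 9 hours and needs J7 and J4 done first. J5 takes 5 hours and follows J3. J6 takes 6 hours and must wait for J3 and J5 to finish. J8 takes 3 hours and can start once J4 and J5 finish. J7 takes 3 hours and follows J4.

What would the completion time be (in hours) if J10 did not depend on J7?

With the dependency in place, J3→J4→J7→J10 = 5+8+3+9 = 25 sets the finish at 25 hours.
Without J7→J10, J10's earliest start moves from 16 to 13.
After: J3→J5→J6→J9 = 5+5+6+9 = 25 → 25 hours.

25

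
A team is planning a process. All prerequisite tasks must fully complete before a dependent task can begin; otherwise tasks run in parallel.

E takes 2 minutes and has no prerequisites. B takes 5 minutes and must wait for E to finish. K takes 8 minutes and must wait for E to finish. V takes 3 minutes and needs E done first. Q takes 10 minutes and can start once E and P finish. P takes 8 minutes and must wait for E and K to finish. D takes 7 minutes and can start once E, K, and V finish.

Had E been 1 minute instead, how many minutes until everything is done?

Baseline: E→K→P→Q = 2+8+8+10 = 28 → 28 minutes.
E is on the critical path; changing it to 1 makes that path 27 minutes.
No other chain overtakes it, so the finish is 27 minutes.

27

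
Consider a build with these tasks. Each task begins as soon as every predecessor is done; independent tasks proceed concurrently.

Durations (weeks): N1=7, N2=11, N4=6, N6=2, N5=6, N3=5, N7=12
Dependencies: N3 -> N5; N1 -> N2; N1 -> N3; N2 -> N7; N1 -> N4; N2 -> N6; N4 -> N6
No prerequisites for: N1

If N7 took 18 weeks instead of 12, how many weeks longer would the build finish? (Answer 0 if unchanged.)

As given, the longest chain is N1→N2→N7 = 7+11+12 = 30, so the finish is 30 weeks.
N7 lies on that path, so at 18 weeks the path becomes 36 weeks.
No other chain overtakes it, so the finish is 36 weeks.
Change in finish: 36 − 30 = +6 weeks.

6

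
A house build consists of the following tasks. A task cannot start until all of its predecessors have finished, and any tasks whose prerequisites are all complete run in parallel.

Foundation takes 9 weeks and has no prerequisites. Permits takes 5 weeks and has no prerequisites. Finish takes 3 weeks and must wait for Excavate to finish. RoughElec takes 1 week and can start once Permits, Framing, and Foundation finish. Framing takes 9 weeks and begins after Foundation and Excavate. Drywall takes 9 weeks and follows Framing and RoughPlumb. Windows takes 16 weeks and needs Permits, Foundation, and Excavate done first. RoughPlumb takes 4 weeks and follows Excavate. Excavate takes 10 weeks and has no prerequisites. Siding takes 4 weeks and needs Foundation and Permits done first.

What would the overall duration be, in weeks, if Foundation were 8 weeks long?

28

The binding path is Excavate→Framing→Drywall = 10+9+9 = 28; finish at 28 weeks.
Foundation has 1 week of float (longest path through it is 27).
That remains the longest chain; total 28 weeks.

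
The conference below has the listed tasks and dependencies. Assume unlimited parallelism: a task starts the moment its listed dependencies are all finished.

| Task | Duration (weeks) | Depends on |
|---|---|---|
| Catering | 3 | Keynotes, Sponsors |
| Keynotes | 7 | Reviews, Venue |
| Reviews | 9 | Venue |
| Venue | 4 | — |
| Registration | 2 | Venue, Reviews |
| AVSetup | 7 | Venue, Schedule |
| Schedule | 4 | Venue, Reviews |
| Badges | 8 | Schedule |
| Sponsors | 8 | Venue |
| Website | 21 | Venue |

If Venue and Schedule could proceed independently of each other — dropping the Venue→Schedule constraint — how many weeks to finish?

25

Original critical path: Venue→Reviews→Schedule→Badges = 4+9+4+8 = 25 ⇒ 25 weeks.
Dropping Venue→Schedule doesn't change Schedule's earliest start (13); another predecessor still binds.
New critical path: Venue→Reviews→Schedule→Badges = 4+9+4+8 = 25 ⇒ 25 weeks.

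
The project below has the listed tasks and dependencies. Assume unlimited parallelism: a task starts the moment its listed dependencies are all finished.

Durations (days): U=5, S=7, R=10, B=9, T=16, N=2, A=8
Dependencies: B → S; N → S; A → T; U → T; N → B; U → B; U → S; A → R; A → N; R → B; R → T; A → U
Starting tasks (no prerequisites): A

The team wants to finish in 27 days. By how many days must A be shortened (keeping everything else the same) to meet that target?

Current finish: 34 days; target: 27.
A is on every critical path, so each day cut from A cuts the finish by one (this holds down to a finish of 27).
Need 34 − 27 = 7 days off A → A becomes 1 day, finish becomes 27.

7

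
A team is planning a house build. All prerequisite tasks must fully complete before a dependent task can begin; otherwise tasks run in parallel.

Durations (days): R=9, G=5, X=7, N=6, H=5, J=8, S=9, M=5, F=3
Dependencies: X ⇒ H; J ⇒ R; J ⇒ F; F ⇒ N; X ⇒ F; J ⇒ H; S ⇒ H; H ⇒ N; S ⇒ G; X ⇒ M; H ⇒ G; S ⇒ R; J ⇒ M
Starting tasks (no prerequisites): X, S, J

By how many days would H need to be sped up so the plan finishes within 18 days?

Current finish: 20 days; target: 18.
H is on every critical path, so each day cut from H cuts the finish by one (this holds down to a finish of 18).
Need 20 − 18 = 2 days off H → H becomes 3 days, finish becomes 18.

2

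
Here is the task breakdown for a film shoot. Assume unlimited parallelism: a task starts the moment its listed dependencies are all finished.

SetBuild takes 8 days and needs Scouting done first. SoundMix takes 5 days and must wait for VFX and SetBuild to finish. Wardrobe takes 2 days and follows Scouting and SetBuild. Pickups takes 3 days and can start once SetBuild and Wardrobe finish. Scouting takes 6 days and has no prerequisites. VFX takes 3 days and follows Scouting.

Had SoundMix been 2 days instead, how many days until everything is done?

As given, the longest chain is Scouting→SetBuild→SoundMix = 6+8+5 = 19, so the finish is 19 days.
Since SoundMix is critical, the -3 change carries straight to that chain (now 16 days).
New critical path: Scouting→SetBuild→Wardrobe→Pickups = 6+8+2+3 = 19 ⇒ 19 days.

19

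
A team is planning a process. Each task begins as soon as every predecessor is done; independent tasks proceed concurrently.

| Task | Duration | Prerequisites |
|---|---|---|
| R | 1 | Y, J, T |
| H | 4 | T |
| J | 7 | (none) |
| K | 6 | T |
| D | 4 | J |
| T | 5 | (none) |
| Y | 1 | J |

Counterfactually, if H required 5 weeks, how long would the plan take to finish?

11

The binding path is T→K = 5+6 = 11; finish at 11 weeks.
H has 2 weeks of float (longest path through it is 9).
The critical path is still T→K; finish is now 11 weeks.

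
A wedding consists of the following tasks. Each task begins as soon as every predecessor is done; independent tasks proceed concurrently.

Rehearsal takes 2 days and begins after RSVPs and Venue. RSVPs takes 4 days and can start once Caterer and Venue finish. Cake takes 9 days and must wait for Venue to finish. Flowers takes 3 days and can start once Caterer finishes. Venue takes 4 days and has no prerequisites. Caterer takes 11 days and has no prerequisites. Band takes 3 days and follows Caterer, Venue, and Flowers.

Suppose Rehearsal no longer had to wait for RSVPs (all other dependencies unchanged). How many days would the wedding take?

17

Original critical path: Caterer→RSVPs→Rehearsal = 11+4+2 = 17 ⇒ 17 days.
Without RSVPs→Rehearsal, Rehearsal's earliest start moves from 15 to 4.
New critical path: Caterer→Flowers→Band = 11+3+3 = 17 ⇒ 17 days.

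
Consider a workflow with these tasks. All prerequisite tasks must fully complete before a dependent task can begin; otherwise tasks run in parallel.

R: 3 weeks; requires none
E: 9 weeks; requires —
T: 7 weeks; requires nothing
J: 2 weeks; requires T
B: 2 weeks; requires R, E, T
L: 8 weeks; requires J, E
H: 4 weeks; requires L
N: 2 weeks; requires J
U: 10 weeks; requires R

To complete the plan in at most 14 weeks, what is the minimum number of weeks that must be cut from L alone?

Current finish: 21 weeks; target: 14.
L is on every critical path, so each week cut from L cuts the finish by one (this holds down to a finish of 14).
Need 21 − 14 = 7 weeks off L → L becomes 1 week, finish becomes 14.

7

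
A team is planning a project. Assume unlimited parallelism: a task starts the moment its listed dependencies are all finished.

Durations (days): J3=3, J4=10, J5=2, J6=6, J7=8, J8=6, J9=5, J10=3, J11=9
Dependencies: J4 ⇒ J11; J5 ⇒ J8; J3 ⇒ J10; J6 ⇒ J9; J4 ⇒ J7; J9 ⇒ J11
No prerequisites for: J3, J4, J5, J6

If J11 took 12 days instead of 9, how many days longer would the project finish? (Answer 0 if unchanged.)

Critical path before the change: J6→J9→J11 = 6+5+9 = 20 giving 20 days.
J11 is on the critical path; changing it to 12 makes that path 23 days.
That remains the longest chain; total 23 days.
Change in finish: 23 − 20 = +3 days.

3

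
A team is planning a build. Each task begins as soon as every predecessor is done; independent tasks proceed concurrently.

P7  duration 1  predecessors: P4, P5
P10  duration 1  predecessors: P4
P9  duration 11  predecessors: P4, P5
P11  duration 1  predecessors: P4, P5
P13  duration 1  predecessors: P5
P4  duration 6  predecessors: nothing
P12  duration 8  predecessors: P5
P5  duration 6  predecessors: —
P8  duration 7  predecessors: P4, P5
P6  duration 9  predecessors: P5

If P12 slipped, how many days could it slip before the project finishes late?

3

Critical path: P4→P9 = 6+11 = 17, so the finish is 17 days.
P12 finishes as early as 14 and must finish by 17.
Float = 17 − 14 = 3.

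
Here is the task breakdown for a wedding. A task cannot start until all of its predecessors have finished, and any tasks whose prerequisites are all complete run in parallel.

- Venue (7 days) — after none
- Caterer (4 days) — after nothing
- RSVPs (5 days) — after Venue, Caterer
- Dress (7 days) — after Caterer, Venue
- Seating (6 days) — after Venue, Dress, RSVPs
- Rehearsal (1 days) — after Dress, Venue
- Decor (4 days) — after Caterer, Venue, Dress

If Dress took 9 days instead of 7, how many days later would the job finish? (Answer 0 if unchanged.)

2

Baseline: Venue→Dress→Seating = 7+7+6 = 20 → 20 days.
Dress is on the critical path; changing it to 9 makes that path 22 days.
No other chain overtakes it, so the finish is 22 days.
Change in finish: 22 − 20 = +2 days.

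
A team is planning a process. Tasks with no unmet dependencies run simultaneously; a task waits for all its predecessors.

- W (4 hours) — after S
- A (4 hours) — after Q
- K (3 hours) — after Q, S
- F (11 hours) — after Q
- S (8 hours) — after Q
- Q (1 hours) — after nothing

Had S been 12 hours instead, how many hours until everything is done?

Baseline: Q→S→W = 1+8+4 = 13 → 13 hours.
S lies on that path, so at 12 hours the path becomes 17 hours.
The critical path is still Q→S→W; finish is now 17 hours.

17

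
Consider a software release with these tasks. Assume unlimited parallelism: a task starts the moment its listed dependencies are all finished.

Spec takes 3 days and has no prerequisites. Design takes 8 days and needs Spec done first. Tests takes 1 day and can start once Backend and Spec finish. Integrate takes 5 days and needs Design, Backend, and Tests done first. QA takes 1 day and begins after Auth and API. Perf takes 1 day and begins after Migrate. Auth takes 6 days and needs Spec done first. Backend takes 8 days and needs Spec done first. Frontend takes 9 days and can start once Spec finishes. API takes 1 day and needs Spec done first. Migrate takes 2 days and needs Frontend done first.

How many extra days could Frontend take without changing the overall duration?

2

Spec→Backend→Tests→Integrate = 3+8+1+5 = 17 sets the makespan at 17 days.
The longest chain containing Frontend totals 15 days.
Float = 17 − 15 = 2.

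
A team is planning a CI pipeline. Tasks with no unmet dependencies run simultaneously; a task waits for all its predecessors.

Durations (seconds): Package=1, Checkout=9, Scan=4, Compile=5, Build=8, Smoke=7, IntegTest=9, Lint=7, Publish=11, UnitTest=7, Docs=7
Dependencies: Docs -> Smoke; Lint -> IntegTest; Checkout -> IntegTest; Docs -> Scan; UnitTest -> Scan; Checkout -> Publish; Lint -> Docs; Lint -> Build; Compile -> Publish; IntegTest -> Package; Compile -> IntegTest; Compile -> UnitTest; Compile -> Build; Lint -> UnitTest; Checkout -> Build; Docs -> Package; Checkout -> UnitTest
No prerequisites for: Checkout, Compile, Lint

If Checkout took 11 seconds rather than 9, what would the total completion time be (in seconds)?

The binding path is Lint→Docs→Smoke = 7+7+7 = 21; finish at 21 seconds.
The longest path through Checkout is only 20 seconds, so Checkout has float 1.
Now Checkout→UnitTest→Scan = 11+7+4 = 22 is longest, so the finish becomes 22 seconds.

22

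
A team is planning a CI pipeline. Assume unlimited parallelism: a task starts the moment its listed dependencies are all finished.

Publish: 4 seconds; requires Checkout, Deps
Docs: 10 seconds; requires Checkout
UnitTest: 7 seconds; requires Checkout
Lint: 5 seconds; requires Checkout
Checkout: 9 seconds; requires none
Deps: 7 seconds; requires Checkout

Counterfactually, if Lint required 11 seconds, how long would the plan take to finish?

As given, the longest chain is Checkout→Deps→Publish = 9+7+4 = 20, so the finish is 20 seconds.
Lint is off the critical path — its longest chain is 14 seconds, giving 6 of slack.
That remains the longest chain; total 20 seconds.

20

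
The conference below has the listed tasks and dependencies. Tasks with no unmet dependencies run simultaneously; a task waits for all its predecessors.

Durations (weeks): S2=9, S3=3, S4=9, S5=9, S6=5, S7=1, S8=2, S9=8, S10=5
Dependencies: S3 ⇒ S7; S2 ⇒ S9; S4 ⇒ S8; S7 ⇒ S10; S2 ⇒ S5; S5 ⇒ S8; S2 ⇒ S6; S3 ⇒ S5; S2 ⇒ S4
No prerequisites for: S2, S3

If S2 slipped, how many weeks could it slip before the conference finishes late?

0

The longest chain is S2→S4→S8 = 9+9+2 = 20; overall finish 20 weeks.
S2 finishes as early as 9 and must finish by 9.
Slack of S2 = 0 − 0 = 0 weeks.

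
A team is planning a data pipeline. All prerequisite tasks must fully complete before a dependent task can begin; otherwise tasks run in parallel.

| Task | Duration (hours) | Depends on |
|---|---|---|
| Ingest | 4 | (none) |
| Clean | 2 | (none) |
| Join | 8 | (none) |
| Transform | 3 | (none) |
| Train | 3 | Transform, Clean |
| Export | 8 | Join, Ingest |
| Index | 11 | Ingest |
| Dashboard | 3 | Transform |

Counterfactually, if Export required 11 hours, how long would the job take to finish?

Actual critical path: Join→Export = 8+8 = 16 ⇒ 16 hours.
Export lies on that path, so at 11 hours the path becomes 19 hours.
The critical path is still Join→Export; finish is now 19 hours.

19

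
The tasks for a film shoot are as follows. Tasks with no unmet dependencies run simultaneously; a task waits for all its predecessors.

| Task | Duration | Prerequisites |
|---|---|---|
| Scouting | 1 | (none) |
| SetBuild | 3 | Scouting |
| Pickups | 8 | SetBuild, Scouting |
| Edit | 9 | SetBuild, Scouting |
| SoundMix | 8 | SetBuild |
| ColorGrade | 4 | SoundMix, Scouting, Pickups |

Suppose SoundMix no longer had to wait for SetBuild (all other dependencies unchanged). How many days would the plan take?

16

Original critical path: Scouting→SetBuild→Pickups→ColorGrade = 1+3+8+4 = 16 ⇒ 16 days.
Without SetBuild→SoundMix, SoundMix's earliest start moves from 4 to 0.
New critical path: Scouting→SetBuild→Pickups→ColorGrade = 1+3+8+4 = 16 ⇒ 16 days.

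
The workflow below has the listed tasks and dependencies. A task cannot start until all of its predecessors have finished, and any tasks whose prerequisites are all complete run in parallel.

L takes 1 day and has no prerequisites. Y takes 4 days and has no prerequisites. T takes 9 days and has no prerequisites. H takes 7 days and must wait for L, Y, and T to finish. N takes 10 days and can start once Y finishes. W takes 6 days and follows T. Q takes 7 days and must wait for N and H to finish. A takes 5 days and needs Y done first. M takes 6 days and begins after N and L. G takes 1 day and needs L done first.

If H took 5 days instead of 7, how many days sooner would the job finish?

Critical path before the change: T→H→Q = 9+7+7 = 23 giving 23 days.
Since H is critical, the -2 change carries straight to that chain (now 21 days).
New critical path: Y→N→Q = 4+10+7 = 21 ⇒ 21 days.
Change in finish: 21 − 23 = -2 days.

2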